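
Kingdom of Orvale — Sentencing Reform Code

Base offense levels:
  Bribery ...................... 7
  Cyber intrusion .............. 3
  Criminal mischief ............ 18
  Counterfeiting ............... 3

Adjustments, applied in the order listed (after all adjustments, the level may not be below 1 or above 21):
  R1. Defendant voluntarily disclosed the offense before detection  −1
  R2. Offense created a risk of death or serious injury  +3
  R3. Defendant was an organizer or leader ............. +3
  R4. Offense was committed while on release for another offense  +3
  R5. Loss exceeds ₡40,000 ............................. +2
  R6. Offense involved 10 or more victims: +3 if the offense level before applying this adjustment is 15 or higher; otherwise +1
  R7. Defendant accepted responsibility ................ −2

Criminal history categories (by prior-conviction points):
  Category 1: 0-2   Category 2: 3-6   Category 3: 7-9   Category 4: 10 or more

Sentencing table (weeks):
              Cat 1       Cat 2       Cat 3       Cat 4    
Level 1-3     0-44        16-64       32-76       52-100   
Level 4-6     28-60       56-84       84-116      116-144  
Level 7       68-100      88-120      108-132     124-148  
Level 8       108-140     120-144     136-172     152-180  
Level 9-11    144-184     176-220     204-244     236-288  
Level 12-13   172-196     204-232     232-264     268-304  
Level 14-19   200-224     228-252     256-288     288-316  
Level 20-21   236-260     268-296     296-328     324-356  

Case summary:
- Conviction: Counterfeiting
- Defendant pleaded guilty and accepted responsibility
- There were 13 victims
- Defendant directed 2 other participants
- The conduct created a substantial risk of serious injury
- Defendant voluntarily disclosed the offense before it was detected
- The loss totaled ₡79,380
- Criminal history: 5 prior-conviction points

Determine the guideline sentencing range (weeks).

176-220 weeks

Base offense level for counterfeiting: 3.
R1 applies: 3 − 1 = 2.
R2 applies: 2 + 3 = 5.
R3 applies: 5 + 3 = 8.
R5 applies: 8 + 2 = 10.
R6 applies (level before this adjustment is 10 < 15, so +1): 10 + 1 = 11.
R7 applies: 11 − 2 = 9.
Final offense level: 9.
Criminal history: 5 prior points → Category 2 (3-6).
Level 9 falls in the 9-11 band.
Grid: Level 9-11 × Category 2 = 176-220 weeks.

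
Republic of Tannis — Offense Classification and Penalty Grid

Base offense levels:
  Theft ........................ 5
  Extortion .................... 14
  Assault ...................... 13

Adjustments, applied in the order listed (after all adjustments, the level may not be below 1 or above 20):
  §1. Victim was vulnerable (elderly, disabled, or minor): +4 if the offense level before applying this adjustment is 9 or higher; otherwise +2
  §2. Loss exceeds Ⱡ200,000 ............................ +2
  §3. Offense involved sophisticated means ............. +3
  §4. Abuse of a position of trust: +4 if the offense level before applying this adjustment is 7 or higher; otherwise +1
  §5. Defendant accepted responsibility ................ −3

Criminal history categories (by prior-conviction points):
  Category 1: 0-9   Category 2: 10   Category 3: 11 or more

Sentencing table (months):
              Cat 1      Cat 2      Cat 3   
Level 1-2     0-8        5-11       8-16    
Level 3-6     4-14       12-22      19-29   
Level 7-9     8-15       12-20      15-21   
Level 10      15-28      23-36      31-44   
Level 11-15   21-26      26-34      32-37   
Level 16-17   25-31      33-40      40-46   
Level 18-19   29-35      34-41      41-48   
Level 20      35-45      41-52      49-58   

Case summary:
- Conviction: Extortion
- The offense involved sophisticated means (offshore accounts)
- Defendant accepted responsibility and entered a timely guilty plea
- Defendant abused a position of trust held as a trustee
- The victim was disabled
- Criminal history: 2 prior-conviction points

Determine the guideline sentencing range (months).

35-45 months

Base offense level for extortion: 14.
§1 applies (level before this adjustment is 14 ≥ 9, so +4): 14 + 4 = 18.
§3 applies: 18 + 3 = 21.
§4 applies (level before this adjustment is 21 ≥ 7, so +4): 21 + 4 = 25.
§5 applies: 25 − 3 = 22.
Level 22 exceeds the maximum of 20; capped at 20.
Final offense level: 20.
Criminal history: 2 prior points → Category 1 (0-9).
Level 20 falls in the 20 band.
Grid: Level 20 × Category 1 = 35-45 months.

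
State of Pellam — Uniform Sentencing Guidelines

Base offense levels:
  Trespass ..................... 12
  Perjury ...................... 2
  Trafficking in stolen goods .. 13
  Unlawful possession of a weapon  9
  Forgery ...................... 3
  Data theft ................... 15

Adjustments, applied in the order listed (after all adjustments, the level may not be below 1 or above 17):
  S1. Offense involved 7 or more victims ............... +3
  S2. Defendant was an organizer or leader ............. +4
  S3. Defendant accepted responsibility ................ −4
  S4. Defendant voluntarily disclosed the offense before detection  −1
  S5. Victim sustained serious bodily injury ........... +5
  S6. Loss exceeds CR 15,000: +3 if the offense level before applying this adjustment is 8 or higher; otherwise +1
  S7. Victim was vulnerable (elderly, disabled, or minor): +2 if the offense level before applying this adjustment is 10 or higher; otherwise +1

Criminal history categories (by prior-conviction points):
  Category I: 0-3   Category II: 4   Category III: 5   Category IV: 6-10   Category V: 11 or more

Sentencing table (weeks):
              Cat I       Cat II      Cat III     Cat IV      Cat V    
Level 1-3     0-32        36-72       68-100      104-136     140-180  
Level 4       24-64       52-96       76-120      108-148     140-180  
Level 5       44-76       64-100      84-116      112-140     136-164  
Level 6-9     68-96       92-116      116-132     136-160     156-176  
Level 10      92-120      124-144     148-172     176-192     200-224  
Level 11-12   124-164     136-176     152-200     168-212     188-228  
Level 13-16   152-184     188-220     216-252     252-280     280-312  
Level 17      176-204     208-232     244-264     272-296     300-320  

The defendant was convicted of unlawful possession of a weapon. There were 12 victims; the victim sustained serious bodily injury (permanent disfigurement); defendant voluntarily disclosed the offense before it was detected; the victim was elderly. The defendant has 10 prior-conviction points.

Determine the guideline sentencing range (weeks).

Base offense level for unlawful possession of a weapon: 9.
S1 applies: 9 + 3 = 12.
S2 does not apply.
S3 does not apply.
S4 applies: 12 − 1 = 11.
S5 applies: 11 + 5 = 16.
S6 does not apply.
S7 applies (level before this adjustment is 16 ≥ 10, so +2): 16 + 2 = 18.
Level 18 exceeds the maximum of 17; capped at 17.
Final offense level: 17.
Criminal history: 10 prior points → Category IV (6-10).
Level 17 falls in the 17 band.
Grid: Level 17 × Category IV = 272-296 weeks.

272-296 weeks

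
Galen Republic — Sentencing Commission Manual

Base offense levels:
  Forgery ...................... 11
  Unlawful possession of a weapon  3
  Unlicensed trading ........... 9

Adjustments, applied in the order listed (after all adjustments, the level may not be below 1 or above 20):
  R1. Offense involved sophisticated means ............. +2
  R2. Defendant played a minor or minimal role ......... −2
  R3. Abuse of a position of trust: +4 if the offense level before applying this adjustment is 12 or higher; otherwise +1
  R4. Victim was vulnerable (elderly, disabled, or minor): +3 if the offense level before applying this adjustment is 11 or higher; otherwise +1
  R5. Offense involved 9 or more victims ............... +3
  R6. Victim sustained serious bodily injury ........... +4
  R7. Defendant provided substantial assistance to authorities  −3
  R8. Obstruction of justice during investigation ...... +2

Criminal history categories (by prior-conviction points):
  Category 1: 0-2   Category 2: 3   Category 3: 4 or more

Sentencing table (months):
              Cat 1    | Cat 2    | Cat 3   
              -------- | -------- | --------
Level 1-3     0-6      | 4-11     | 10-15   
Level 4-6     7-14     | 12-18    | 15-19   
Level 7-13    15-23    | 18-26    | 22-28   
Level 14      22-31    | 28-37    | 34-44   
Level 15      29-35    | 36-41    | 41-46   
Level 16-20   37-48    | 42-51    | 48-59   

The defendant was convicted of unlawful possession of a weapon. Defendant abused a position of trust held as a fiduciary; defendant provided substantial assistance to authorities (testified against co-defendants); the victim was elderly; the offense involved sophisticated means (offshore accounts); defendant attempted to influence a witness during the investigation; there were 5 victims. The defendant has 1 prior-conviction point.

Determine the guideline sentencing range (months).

7-14 months

Base offense level for unlawful possession of a weapon: 3.
R1 applies: 3 + 2 = 5.
R3 applies (level before this adjustment is 5 < 12, so +1): 5 + 1 = 6.
R4 applies (level before this adjustment is 6 < 11, so +1): 6 + 1 = 7.
R7 applies: 7 − 3 = 4.
R8 applies: 4 + 2 = 6.
Final offense level: 6.
Criminal history: 1 prior point → Category 1 (0-2).
Level 6 falls in the 4-6 band.
Grid: Level 4-6 × Category 1 = 7-14 months.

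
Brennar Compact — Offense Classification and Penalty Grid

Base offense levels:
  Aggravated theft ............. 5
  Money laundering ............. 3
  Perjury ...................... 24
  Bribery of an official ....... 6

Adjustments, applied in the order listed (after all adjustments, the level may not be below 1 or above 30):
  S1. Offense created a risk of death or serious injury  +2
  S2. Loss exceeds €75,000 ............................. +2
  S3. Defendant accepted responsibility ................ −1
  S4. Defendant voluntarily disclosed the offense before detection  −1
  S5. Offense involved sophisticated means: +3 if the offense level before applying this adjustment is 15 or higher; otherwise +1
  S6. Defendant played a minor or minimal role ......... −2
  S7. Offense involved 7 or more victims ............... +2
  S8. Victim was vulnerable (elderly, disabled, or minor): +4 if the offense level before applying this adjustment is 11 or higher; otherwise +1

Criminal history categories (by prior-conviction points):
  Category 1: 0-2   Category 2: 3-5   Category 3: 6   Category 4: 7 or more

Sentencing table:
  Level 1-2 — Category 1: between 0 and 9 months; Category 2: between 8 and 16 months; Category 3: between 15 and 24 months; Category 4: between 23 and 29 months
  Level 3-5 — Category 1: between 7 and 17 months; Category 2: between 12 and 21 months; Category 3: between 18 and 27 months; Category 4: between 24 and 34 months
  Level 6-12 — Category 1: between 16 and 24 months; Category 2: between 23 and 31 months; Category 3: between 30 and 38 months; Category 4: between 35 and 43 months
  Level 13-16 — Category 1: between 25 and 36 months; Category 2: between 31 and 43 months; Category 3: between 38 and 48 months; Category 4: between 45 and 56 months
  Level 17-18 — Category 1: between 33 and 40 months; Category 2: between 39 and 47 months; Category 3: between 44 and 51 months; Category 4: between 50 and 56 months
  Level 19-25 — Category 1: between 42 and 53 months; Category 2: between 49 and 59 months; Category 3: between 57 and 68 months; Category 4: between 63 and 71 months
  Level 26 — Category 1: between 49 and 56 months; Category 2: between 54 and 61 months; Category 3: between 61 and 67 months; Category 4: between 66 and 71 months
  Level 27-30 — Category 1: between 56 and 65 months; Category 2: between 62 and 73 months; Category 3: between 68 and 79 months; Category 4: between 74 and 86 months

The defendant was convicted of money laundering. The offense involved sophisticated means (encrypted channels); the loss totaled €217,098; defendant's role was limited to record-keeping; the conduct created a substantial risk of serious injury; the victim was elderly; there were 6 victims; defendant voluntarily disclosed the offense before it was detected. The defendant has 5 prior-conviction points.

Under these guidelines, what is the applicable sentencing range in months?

23-31 months

Base offense level for money laundering: 3.
S1 applies: 3 + 2 = 5.
S2 applies: 5 + 2 = 7.
S4 applies: 7 − 1 = 6.
S5 applies (level before this adjustment is 6 < 15, so +1): 6 + 1 = 7.
S6 applies: 7 − 2 = 5.
S7 does not apply.
S8 applies (level before this adjustment is 5 < 11, so +1): 5 + 1 = 6.
Final offense level: 6.
Criminal history: 5 prior points → Category 2 (3-5).
Level 6 falls in the 6-12 band.
Grid: Level 6-12 × Category 2 = 23-31 months.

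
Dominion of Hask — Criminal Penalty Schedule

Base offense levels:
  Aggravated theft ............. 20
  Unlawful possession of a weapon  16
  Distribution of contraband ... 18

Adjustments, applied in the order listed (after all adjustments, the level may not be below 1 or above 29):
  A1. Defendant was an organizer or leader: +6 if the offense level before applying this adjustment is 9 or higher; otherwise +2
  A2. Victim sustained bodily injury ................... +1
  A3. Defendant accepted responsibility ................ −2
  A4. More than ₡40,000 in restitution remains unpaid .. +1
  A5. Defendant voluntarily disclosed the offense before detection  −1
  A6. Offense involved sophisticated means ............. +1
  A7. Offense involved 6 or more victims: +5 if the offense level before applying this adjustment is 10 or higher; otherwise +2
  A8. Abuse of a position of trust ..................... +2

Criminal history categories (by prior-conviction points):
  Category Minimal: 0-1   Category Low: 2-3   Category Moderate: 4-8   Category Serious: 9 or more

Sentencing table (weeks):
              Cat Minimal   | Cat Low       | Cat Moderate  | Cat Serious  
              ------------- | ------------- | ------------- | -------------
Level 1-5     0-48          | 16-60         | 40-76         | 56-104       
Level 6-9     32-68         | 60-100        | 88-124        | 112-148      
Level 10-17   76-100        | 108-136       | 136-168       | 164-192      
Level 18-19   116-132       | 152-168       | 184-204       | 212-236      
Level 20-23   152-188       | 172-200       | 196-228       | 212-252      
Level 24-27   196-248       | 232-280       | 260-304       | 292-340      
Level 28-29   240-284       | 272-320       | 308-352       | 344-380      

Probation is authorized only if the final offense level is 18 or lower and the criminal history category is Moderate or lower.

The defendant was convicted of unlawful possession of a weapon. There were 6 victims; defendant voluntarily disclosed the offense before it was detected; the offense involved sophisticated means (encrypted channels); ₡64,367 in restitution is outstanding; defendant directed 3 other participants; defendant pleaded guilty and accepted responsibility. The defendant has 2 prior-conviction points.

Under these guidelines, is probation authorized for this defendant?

No

Base offense level for unlawful possession of a weapon: 16.
A1 applies (level before this adjustment is 16 ≥ 9, so +6): 16 + 6 = 22.
A3 applies: 22 − 2 = 20.
A4 applies: 20 + 1 = 21.
A5 applies: 21 − 1 = 20.
A6 applies: 20 + 1 = 21.
A7 applies (level before this adjustment is 21 ≥ 10, so +5): 21 + 5 = 26.
A8 does not apply.
Final offense level: 26.
Criminal history: 2 prior points → Category Low (2-3).
Level 26 falls in the 24-27 band.
Grid: Level 24-27 × Category Low = 232-280 weeks.
Probation check: level 26 > 18 and category Low ≤ Moderate → not eligible.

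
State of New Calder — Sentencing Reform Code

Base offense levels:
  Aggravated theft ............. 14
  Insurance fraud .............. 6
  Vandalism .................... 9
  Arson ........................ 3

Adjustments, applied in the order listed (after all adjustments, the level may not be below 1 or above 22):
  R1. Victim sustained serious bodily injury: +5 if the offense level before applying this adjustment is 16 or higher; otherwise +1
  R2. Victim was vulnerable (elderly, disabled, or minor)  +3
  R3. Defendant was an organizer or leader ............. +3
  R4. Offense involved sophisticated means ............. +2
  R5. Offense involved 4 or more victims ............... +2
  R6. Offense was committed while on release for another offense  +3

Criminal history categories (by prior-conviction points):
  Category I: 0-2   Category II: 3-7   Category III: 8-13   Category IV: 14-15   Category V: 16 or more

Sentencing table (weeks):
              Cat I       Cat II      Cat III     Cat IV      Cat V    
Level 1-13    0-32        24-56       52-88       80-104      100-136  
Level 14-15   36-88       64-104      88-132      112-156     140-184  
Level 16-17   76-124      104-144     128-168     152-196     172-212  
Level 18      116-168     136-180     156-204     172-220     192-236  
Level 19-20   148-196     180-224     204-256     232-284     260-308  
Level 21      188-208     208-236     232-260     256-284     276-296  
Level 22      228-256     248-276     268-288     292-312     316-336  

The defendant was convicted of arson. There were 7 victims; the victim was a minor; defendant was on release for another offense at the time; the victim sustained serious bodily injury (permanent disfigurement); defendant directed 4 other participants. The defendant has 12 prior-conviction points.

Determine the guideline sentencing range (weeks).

88-132 weeks

Base offense level for arson: 3.
R1 applies (level before this adjustment is 3 < 16, so +1): 3 + 1 = 4.
R2 applies: 4 + 3 = 7.
R3 applies: 7 + 3 = 10.
R5 applies: 10 + 2 = 12.
R6 applies: 12 + 3 = 15.
Final offense level: 15.
Criminal history: 12 prior points → Category III (8-13).
Level 15 falls in the 14-15 band.
Grid: Level 14-15 × Category III = 88-132 weeks.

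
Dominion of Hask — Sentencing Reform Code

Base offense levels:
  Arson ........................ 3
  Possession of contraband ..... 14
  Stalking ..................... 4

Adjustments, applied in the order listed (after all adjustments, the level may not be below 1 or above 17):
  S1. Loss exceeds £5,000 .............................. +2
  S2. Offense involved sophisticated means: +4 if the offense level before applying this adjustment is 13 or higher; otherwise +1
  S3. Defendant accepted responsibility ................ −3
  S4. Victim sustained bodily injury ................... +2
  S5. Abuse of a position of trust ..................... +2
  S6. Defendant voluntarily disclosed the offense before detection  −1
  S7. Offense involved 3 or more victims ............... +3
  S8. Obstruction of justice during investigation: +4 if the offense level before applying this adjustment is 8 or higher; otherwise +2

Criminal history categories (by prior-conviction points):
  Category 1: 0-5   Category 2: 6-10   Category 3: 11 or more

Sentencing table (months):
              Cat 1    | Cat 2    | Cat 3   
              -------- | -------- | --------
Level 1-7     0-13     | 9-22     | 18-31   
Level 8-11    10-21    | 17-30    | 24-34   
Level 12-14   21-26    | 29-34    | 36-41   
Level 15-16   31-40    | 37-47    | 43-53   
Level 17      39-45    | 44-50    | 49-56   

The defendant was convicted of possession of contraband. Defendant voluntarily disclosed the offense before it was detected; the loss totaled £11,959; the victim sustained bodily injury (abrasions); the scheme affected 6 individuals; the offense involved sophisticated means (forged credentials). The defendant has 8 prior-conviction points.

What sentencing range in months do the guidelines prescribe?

44-50 months

Base offense level for possession of contraband: 14.
S1 applies: 14 + 2 = 16.
S2 applies (level before this adjustment is 16 ≥ 13, so +4): 16 + 4 = 20.
S3 does not apply.
S4 applies: 20 + 2 = 22.
S5 does not apply.
S6 applies: 22 − 1 = 21.
S7 applies: 21 + 3 = 24.
Level 24 exceeds the maximum of 17; capped at 17.
Final offense level: 17.
Criminal history: 8 prior points → Category 2 (6-10).
Level 17 falls in the 17 band.
Grid: Level 17 × Category 2 = 44-50 months.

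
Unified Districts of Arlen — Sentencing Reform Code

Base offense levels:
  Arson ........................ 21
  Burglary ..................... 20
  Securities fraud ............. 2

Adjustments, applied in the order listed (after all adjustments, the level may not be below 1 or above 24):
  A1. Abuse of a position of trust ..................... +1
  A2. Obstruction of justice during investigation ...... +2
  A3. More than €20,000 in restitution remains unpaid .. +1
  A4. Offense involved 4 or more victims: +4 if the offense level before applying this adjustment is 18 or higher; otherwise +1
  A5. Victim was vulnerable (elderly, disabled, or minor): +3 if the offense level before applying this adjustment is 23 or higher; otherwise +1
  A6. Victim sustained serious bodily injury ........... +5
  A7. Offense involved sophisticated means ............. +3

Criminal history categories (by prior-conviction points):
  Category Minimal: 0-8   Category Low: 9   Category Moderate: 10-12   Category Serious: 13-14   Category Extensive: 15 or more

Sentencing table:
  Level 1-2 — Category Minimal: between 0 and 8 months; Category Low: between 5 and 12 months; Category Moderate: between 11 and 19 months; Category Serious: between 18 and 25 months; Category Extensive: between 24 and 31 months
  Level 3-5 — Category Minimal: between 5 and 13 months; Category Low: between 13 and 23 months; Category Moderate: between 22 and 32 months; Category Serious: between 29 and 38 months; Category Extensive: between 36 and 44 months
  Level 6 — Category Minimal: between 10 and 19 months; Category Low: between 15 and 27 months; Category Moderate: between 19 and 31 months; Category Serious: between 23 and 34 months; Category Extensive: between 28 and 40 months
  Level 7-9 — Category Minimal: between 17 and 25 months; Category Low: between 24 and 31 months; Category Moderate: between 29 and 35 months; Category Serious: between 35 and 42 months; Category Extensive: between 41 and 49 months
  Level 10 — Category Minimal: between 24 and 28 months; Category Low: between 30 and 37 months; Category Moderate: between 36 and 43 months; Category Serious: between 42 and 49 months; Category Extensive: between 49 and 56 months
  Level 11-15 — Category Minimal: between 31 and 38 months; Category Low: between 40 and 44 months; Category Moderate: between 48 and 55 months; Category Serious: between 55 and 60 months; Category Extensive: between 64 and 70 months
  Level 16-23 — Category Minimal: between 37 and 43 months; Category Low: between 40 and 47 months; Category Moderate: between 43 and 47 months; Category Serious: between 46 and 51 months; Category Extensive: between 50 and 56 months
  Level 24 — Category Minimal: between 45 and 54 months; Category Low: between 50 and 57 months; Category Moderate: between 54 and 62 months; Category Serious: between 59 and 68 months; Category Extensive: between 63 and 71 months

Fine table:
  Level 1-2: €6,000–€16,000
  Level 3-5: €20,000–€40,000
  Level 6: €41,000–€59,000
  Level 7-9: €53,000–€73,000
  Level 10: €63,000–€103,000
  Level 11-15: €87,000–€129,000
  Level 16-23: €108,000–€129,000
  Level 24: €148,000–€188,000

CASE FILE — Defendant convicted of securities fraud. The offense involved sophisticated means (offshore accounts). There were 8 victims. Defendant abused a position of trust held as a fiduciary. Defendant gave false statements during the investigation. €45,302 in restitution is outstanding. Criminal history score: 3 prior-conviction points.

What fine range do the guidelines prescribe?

Base offense level for securities fraud: 2.
A1 applies: 2 + 1 = 3.
A2 applies: 3 + 2 = 5.
A3 applies: 5 + 1 = 6.
A4 applies (level before this adjustment is 6 < 18, so +1): 6 + 1 = 7.
A5 does not apply.
A7 applies: 7 + 3 = 10.
Final offense level: 10.
Level 10 falls in the 10 band.
Fine table: Level 10 → €63,000–€103,000.

€63,000–€103,000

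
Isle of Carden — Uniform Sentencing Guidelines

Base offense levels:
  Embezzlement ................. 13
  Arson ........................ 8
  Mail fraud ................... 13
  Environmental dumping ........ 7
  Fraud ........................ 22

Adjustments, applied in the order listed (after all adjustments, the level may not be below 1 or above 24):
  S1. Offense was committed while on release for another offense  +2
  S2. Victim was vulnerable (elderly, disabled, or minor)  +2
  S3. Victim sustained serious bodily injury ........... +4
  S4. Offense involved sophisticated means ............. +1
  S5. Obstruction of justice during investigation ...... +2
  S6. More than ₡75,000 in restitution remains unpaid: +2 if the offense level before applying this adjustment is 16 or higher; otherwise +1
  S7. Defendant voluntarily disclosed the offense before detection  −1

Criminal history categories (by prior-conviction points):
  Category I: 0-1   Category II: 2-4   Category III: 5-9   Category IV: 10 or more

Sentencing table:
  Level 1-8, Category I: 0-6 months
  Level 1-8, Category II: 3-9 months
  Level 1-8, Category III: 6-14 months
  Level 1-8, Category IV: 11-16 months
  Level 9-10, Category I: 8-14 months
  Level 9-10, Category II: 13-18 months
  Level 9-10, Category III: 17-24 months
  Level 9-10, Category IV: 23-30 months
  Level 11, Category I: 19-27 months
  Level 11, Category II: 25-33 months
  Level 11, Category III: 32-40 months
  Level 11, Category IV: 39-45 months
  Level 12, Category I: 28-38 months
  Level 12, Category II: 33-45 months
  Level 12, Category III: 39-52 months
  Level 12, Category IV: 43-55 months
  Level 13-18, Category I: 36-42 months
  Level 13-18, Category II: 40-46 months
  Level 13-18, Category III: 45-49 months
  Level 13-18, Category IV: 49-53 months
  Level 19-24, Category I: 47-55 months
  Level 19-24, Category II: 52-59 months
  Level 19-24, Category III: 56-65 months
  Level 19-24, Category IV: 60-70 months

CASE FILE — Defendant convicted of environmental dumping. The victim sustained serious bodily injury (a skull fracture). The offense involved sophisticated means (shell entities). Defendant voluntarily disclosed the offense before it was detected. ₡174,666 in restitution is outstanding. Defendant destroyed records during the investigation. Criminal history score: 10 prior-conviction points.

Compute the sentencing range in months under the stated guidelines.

Base offense level for environmental dumping: 7.
S2 does not apply.
S3 applies: 7 + 4 = 11.
S4 applies: 11 + 1 = 12.
S5 applies: 12 + 2 = 14.
S6 applies (level before this adjustment is 14 < 16, so +1): 14 + 1 = 15.
S7 applies: 15 − 1 = 14.
Final offense level: 14.
Criminal history: 10 prior points → Category IV (10+).
Level 14 falls in the 13-18 band.
Grid: Level 13-18 × Category IV = 49-53 months.

49-53 months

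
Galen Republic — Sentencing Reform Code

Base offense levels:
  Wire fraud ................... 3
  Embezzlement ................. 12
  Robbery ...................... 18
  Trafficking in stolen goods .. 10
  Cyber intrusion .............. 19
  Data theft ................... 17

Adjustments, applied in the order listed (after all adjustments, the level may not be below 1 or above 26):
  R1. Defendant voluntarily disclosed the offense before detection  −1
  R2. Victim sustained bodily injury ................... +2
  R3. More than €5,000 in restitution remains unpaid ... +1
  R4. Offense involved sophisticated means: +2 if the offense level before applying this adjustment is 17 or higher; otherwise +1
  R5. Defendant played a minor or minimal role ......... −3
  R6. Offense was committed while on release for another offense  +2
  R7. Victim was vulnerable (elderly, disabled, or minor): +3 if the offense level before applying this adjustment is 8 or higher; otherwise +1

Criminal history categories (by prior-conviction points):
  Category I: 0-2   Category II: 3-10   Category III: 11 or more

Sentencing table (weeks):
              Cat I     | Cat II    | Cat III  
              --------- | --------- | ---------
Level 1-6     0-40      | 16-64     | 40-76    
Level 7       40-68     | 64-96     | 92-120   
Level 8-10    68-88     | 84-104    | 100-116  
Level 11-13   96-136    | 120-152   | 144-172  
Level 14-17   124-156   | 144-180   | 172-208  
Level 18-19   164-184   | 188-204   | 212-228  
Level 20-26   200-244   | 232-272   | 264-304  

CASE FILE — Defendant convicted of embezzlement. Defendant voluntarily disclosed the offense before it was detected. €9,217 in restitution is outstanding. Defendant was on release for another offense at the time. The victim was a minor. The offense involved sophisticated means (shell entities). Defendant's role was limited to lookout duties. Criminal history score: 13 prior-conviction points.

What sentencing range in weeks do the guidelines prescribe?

Base offense level for embezzlement: 12.
R1 applies: 12 − 1 = 11.
R3 applies: 11 + 1 = 12.
R4 applies (level before this adjustment is 12 < 17, so +1): 12 + 1 = 13.
R5 applies: 13 − 3 = 10.
R6 applies: 10 + 2 = 12.
R7 applies (level before this adjustment is 12 ≥ 8, so +3): 12 + 3 = 15.
Final offense level: 15.
Criminal history: 13 prior points → Category III (11+).
Level 15 falls in the 14-17 band.
Grid: Level 14-17 × Category III = 172-208 weeks.

172-208 weeks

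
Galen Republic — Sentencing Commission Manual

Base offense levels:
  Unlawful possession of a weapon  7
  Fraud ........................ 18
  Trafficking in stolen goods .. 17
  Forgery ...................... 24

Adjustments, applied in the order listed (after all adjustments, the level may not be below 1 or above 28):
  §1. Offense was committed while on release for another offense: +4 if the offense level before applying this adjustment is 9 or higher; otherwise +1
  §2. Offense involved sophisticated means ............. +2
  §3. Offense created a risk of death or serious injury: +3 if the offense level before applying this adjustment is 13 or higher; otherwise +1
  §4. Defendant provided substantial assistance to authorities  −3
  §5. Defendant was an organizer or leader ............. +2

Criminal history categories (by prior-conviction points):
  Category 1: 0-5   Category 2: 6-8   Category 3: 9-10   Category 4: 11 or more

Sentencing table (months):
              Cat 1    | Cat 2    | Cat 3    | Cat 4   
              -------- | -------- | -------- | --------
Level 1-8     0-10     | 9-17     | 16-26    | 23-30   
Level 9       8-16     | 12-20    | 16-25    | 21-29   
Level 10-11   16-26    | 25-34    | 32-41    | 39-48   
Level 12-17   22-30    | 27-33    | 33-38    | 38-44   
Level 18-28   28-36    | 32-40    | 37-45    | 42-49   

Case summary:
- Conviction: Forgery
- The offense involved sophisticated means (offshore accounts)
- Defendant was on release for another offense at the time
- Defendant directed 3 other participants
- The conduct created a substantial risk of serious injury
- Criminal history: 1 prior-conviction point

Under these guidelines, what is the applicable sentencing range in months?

28-36 months

Base offense level for forgery: 24.
§1 applies (level before this adjustment is 24 ≥ 9, so +4): 24 + 4 = 28.
§2 applies: 28 + 2 = 30.
§3 applies (level before this adjustment is 30 ≥ 13, so +3): 30 + 3 = 33.
§5 applies: 33 + 2 = 35.
Level 35 exceeds the maximum of 28; capped at 28.
Final offense level: 28.
Criminal history: 1 prior point → Category 1 (0-5).
Level 28 falls in the 18-28 band.
Grid: Level 18-28 × Category 1 = 28-36 months.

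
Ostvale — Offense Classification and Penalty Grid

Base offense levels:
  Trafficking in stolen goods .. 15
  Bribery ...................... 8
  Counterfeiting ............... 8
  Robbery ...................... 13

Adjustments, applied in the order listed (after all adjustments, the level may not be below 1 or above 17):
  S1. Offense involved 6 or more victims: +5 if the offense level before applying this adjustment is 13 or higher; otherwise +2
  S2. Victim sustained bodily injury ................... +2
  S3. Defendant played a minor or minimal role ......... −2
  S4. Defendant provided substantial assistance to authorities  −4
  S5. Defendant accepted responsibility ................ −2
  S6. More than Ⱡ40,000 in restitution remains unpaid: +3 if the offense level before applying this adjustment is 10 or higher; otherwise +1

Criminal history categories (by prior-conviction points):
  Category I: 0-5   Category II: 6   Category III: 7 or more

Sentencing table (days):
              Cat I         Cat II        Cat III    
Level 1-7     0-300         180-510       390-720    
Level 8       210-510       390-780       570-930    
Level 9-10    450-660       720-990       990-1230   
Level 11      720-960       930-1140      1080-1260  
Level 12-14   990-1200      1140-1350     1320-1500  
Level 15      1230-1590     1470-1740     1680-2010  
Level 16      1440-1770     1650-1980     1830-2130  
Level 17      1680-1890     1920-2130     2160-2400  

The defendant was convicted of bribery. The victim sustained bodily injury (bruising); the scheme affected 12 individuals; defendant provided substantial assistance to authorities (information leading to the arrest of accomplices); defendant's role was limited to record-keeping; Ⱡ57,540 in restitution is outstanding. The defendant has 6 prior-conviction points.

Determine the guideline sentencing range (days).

180-510 days

Base offense level for bribery: 8.
S1 applies (level before this adjustment is 8 < 13, so +2): 8 + 2 = 10.
S2 applies: 10 + 2 = 12.
S3 applies: 12 − 2 = 10.
S4 applies: 10 − 4 = 6.
S6 applies (level before this adjustment is 6 < 10, so +1): 6 + 1 = 7.
Final offense level: 7.
Criminal history: 6 prior points → Category II (6).
Level 7 falls in the 1-7 band.
Grid: Level 1-7 × Category II = 180-510 days.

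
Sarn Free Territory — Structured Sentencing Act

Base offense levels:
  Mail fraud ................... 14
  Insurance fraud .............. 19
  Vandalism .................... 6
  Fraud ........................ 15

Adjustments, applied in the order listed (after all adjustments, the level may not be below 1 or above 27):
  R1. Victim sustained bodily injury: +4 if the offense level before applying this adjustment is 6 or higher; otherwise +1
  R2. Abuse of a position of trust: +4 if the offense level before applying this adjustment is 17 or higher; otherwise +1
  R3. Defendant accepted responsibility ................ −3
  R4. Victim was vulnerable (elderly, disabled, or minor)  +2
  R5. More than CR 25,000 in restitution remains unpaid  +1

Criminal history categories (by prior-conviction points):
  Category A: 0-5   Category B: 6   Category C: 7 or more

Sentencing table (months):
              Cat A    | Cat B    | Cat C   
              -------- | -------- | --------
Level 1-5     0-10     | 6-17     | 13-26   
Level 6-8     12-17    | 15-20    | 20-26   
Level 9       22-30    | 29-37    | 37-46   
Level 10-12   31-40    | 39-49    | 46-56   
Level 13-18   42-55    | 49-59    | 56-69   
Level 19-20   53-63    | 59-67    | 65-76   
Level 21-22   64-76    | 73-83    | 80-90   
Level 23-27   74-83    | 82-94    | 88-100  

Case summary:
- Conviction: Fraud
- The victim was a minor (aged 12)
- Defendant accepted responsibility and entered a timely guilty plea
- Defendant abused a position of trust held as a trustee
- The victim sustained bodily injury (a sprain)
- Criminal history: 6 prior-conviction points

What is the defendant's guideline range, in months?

73-83 months

Base offense level for fraud: 15.
R1 applies (level before this adjustment is 15 ≥ 6, so +4): 15 + 4 = 19.
R2 applies (level before this adjustment is 19 ≥ 17, so +4): 19 + 4 = 23.
R3 applies: 23 − 3 = 20.
R4 applies: 20 + 2 = 22.
R5 does not apply.
Final offense level: 22.
Criminal history: 6 prior points → Category B (6).
Level 22 falls in the 21-22 band.
Grid: Level 21-22 × Category B = 73-83 months.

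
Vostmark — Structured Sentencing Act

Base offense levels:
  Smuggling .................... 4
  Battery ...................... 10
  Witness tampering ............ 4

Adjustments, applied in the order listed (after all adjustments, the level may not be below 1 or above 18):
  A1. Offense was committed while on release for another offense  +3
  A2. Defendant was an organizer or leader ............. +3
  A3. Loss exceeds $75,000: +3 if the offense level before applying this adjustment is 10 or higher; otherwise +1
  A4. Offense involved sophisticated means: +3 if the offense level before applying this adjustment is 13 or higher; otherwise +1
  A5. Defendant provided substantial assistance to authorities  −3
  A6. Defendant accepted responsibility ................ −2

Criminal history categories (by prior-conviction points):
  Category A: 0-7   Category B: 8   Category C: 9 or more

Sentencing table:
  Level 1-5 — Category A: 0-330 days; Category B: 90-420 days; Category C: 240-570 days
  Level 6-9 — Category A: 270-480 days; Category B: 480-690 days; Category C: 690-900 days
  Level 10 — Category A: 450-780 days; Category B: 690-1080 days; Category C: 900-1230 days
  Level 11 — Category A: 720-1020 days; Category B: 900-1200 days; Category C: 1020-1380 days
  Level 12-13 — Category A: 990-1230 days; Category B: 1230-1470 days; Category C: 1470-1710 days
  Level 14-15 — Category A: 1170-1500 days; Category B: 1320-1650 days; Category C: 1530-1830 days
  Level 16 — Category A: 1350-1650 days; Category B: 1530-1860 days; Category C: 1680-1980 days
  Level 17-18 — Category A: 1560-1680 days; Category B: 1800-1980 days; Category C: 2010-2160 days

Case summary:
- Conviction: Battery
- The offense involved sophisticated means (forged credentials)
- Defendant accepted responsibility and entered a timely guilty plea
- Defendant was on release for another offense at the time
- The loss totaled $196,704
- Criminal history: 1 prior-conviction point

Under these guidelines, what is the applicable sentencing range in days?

1560-1680 days

Base offense level for battery: 10.
A1 applies: 10 + 3 = 13.
A2 does not apply.
A3 applies (level before this adjustment is 13 ≥ 10, so +3): 13 + 3 = 16.
A4 applies (level before this adjustment is 16 ≥ 13, so +3): 16 + 3 = 19.
A5 does not apply.
A6 applies: 19 − 2 = 17.
Final offense level: 17.
Criminal history: 1 prior point → Category A (0-7).
Level 17 falls in the 17-18 band.
Grid: Level 17-18 × Category A = 1560-1680 days.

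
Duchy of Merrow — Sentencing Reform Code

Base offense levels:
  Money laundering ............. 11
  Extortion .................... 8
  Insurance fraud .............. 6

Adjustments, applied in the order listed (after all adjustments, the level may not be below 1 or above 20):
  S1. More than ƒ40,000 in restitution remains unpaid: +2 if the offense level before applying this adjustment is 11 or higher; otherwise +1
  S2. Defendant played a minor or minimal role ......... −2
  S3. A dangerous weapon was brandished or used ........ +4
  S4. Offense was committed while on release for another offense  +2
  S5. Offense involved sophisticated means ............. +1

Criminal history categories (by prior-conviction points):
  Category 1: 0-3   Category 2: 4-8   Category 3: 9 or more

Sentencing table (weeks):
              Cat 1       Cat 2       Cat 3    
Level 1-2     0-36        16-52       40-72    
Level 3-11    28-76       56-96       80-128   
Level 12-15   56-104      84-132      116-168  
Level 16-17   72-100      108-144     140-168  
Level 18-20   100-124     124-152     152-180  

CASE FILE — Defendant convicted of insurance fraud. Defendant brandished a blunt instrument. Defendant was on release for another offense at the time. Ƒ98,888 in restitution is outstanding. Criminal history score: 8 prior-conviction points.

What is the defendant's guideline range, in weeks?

84-132 weeks

Base offense level for insurance fraud: 6.
S1 applies (level before this adjustment is 6 < 11, so +1): 6 + 1 = 7.
S3 applies: 7 + 4 = 11.
S4 applies: 11 + 2 = 13.
Final offense level: 13.
Criminal history: 8 prior points → Category 2 (4-8).
Level 13 falls in the 12-15 band.
Grid: Level 12-15 × Category 2 = 84-132 weeks.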